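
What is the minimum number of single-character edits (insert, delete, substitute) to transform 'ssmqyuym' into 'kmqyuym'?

Let D[i][j] be the edit distance between the first i characters of 'ssmqyuym' and the first j characters of 'kmqyuym', with D[i][0] = i, D[0][j] = j, and D[i][j] = D[i-1][j-1] if the characters match, else 1 + min(D[i-1][j], D[i][j-1], D[i-1][j-1]). Filling the table (rows: prefixes of 'ssmqyuym', columns: prefixes of 'kmqyuym'):
     ε  k  m  q  y  u  y  m
  ε  0  1  2  3  4  5  6  7
  s  1  1  2  3  4  5  6  7
  s  2  2  2  3  4  5  6  7
  m  3  3  2  3  4  5  6  6
  q  4  4  3  2  3  4  5  6
  y  5  5  4  3  2  3  4  5
  u  6  6  5  4  3  2  3  4
  y  7  7  6  5  4  3  2  3
  m  8  8  7  6  5  4  3  2
The bottom-right entry gives D[8][7] = 2, so no sequence of fewer than 2 edits works. Backtracking through the table gives one optimal edit sequence (2 edits):
  ssmqyuym → smqyuym (del s @1)
  smqyuym → kmqyuym (sub s→k @1)
Edit distance = 2.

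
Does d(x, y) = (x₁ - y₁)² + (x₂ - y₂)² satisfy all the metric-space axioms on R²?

No. The squared Euclidean distance fails the triangle inequality. Counterexample: x = (0, 0), y = (4, 4), z = (8, 8). d(x,z) = 8² + 8² = 128, but d(x,y) + d(y,z) = (4² + 4²) + (4² + 4²) = 32 + 32 = 64. Since 128 > 64, the triangle inequality is violated. (Note: √d, the ordinary Euclidean distance, IS a metric.)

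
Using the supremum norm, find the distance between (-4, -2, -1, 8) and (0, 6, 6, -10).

max(|x_i - y_i|) = max(|-4 - 0|, |-2 - 6|, |-1 - 6|, |8 - (-10)|) = max(4, 8, 7, 18) = 18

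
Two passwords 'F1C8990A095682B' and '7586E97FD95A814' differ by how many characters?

Differing positions: 1, 2, 3, 4, 5, 7, 8, 9, 12, 14, 15. Hamming distance = 11.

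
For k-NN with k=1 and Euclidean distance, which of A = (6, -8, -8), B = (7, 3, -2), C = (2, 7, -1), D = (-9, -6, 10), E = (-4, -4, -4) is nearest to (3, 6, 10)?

Distances: d(A) = 23, d(B) = 13, d(C) ≈ 11.0905, d(D) ≈ 16.9706, d(E) ≈ 18.5742. Nearest: C = (2, 7, -1) with distance 11.0905.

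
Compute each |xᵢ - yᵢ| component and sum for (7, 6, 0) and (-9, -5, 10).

Σ|x_i - y_i| = |7 - (-9)| + |6 - (-5)| + |0 - 10| = 16 + 11 + 10 = 37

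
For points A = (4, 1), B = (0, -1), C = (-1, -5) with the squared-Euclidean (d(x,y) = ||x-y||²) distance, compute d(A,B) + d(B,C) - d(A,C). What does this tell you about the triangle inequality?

d(A,B) = 4² + 2² = 20, d(B,C) = 1² + 4² = 17, d(A,C) = 5² + 6² = 61.
d(A,B) + d(B,C) - d(A,C) = 20 + 17 - 61 = 37 - 61 = -24. This is < 0, so the triangle inequality FAILS for these points (squared-Euclidean is not a metric).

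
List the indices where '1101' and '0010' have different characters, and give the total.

Differing positions: 1, 2, 3, 4. Hamming distance = 4.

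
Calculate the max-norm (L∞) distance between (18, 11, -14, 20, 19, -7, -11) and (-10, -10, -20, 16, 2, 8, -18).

max(|x_i - y_i|) = max(|18 - (-10)|, |11 - (-10)|, |-14 - (-20)|, |20 - 16|, |19 - 2|, |-7 - 8|, |-11 - (-18)|) = max(28, 21, 6, 4, 17, 15, 7) = 28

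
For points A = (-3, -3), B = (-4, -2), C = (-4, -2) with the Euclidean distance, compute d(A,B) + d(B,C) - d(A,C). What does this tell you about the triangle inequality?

d(A,B) = √(1² + 1²) = √2 ≈ 1.4142, d(B,C) = √(0² + 0²) = √0 = 0, d(A,C) = √(1² + 1²) = √2 ≈ 1.4142.
d(A,B) + d(B,C) - d(A,C) = 1.4142 + 0 - 1.4142 = 1.4142 - 1.4142 = 0. This is ≥ 0, so the triangle inequality holds for these points.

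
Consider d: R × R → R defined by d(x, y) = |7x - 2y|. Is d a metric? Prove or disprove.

No. d fails symmetry: d(6, 2) = |7·6 - 2·2| = |38| = 38, but d(2, 6) = |7·2 - 2·6| = |2| = 2. Since 38 ≠ 2, d(x,y) ≠ d(y,x) in general.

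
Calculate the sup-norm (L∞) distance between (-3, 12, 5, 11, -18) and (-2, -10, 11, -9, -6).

max(|x_i - y_i|) = max(|-3 - (-2)|, |12 - (-10)|, |5 - 11|, |11 - (-9)|, |-18 - (-6)|) = max(1, 22, 6, 20, 12) = 22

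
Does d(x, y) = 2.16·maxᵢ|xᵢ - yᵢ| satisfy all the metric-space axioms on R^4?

Yes. The L∞ (Chebyshev) norm induces a metric on R^4, and multiplying a metric by a positive constant 2.16 > 0 preserves all four axioms: non-negativity (2.16·||x-y|| ≥ 0), identity (2.16·||x-y|| = 0 ⟺ ||x-y|| = 0 ⟺ x = y), symmetry (||x-y|| = ||y-x||), and the triangle inequality (2.16·||x-z|| ≤ 2.16·||x-y|| + 2.16·||y-z||). So d is a metric.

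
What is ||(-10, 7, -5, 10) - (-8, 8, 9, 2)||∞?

max(|x_i - y_i|) = max(|-10 - (-8)|, |7 - 8|, |-5 - 9|, |10 - 2|) = max(2, 1, 14, 8) = 14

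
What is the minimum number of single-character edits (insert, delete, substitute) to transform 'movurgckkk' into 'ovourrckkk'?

Let D[i][j] be the edit distance between the first i characters of 'movurgckkk' and the first j characters of 'ovourrckkk', with D[i][0] = i, D[0][j] = j, and D[i][j] = D[i-1][j-1] if the characters match, else 1 + min(D[i-1][j], D[i][j-1], D[i-1][j-1]). Filling the table (rows: prefixes of 'movurgckkk', columns: prefixes of 'ovourrckkk'):
     ε  o  v  o  u  r  r  c  k  k  k
  ε  0  1  2  3  4  5  6  7  8  9 10
  m  1  1  2  3  4  5  6  7  8  9 10
  o  2  1  2  2  3  4  5  6  7  8  9
  v  3  2  1  2  3  4  5  6  7  8  9
  u  4  3  2  2  2  3  4  5  6  7  8
  r  5  4  3  3  3  2  3  4  5  6  7
  g  6  5  4  4  4  3  3  4  5  6  7
  c  7  6  5  5  5  4  4  3  4  5  6
  k  8  7  6  6  6  5  5  4  3  4  5
  k  9  8  7  7  7  6  6  5  4  3  4
  k 10  9  8  8  8  7  7  6  5  4  3
The bottom-right entry gives D[10][10] = 3, so no sequence of fewer than 3 edits works. Backtracking through the table gives one optimal edit sequence (3 edits):
  movurgckkk → ovurgckkk (del m @1)
  ovurgckkk → ovourgckkk (ins o @3)
  ovourgckkk → ovourrckkk (sub g→r @6)
Edit distance = 3.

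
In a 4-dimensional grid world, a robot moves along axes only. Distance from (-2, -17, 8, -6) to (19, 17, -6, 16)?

Σ|x_i - y_i| = |-2 - 19| + |-17 - 17| + |8 - (-6)| + |-6 - 16| = 21 + 34 + 14 + 22 = 91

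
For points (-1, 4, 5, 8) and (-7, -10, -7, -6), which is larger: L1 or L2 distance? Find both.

L1 = |-1 - (-7)| + |4 - (-10)| + |5 - (-7)| + |8 - (-6)| = 6 + 14 + 12 + 14 = 46
L2 = √(6² + 14² + 12² + 14²) = √572 ≈ 23.9165
L1 ≥ L2 always (equality iff movement is along one axis); L1 > L2 here.
Ratio L1/L2 = 46/√572 ≈ 1.9234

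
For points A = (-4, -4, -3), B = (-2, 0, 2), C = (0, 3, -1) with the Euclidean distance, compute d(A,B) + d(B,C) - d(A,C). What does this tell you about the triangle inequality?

d(A,B) = √(2² + 4² + 5²) = √45 ≈ 6.7082, d(B,C) = √(2² + 3² + 3²) = √22 ≈ 4.6904, d(A,C) = √(4² + 7² + 2²) = √69 ≈ 8.3066.
d(A,B) + d(B,C) - d(A,C) = 6.7082 + 4.6904 - 8.3066 = 11.3986 - 8.3066 = 3.092 (to 4 decimal places). This is ≥ 0, so the triangle inequality holds for these points.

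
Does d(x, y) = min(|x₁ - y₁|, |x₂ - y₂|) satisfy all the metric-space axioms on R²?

No. d fails identity of indiscernibles: take x = (1, 0) and y = (1, 8). Then d(x,y) = min(|1 - 1|, |0 - 8|) = min(0, 8) = 0, yet x ≠ y.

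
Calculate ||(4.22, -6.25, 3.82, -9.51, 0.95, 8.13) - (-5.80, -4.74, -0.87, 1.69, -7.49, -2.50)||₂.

√(Σ(x_i - y_i)²) = √((4.22 - (-5.8))² + (-6.25 - (-4.74))² + (3.82 - (-0.87))² + (-9.51 - 1.69)² + (0.95 - (-7.49))² + (8.13 - (-2.5))²)
= √(10.02² + (-1.51)² + 4.69² + (-11.2)² + 8.44² + 10.63²) = √(100.4004 + 2.2801 + 21.9961 + 125.44 + 71.2336 + 112.9969) = √434.3471 ≈ 20.841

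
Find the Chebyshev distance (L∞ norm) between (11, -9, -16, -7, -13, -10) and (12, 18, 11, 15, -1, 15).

max(|x_i - y_i|) = max(|11 - 12|, |-9 - 18|, |-16 - 11|, |-7 - 15|, |-13 - (-1)|, |-10 - 15|) = max(1, 27, 27, 22, 12, 25) = 27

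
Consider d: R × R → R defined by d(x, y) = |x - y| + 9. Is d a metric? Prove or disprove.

No. d fails identity of indiscernibles (specifically d(x,x) = 0): d(-2, -2) = |-2 - (-2)| + 9 = 0 + 9 = 9 ≠ 0.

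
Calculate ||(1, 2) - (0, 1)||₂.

√(Σ(x_i - y_i)²) = √((1 - 0)² + (2 - 1)²)
= √(1² + 1²) = √(1 + 1) = √2 ≈ 1.4142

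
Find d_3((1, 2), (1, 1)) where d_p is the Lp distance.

(Σ|x_i - y_i|^3)^(1/3) = (|1 - 1|^3 + |2 - 1|^3)^(1/3)
= (0^3 + 1^3)^(1/3) = (0 + 1)^(1/3) = (1)^(1/3) = 1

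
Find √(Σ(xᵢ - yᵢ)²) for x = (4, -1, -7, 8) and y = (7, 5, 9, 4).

√(Σ(x_i - y_i)²) = √((4 - 7)² + (-1 - 5)² + (-7 - 9)² + (8 - 4)²)
= √((-3)² + (-6)² + (-16)² + 4²) = √(9 + 36 + 256 + 16) = √317 ≈ 17.8045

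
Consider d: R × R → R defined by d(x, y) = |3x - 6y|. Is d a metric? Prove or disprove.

No. d fails symmetry: d(2, 1) = |3·2 - 6·1| = |0| = 0, but d(1, 2) = |3·1 - 6·2| = |-9| = 9. Since 0 ≠ 9, d(x,y) ≠ d(y,x) in general.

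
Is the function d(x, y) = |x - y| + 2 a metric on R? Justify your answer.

No. d fails identity of indiscernibles (specifically d(x,x) = 0): d(2, 2) = |2 - 2| + 2 = 0 + 2 = 2 ≠ 0.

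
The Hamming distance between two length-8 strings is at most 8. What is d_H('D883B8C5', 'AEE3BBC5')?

Differing positions: 1, 2, 3, 6. Hamming distance = 4. The maximum possible Hamming distance for length-8 strings is 8, so d_H/8 = 4/8 = 0.5.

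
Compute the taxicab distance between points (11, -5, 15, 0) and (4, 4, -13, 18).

Σ|x_i - y_i| = |11 - 4| + |-5 - 4| + |15 - (-13)| + |0 - 18| = 7 + 9 + 28 + 18 = 62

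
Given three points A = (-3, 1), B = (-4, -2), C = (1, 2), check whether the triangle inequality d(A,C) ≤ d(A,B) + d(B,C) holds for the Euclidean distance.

d(A,B) = √(1² + 3²) = √10 ≈ 3.1623, d(B,C) = √(5² + 4²) = √41 ≈ 6.4031, d(A,C) = √(4² + 1²) = √17 ≈ 4.1231.
d(A,C) ≈ 4.1231 ≤ 3.1623 + 6.4031 = 9.5654. Triangle inequality is satisfied.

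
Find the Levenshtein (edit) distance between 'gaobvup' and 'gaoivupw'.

Let D[i][j] be the edit distance between the first i characters of 'gaobvup' and the first j characters of 'gaoivupw', with D[i][0] = i, D[0][j] = j, and D[i][j] = D[i-1][j-1] if the characters match, else 1 + min(D[i-1][j], D[i][j-1], D[i-1][j-1]). Filling the table (rows: prefixes of 'gaobvup', columns: prefixes of 'gaoivupw'):
     ε  g  a  o  i  v  u  p  w
  ε  0  1  2  3  4  5  6  7  8
  g  1  0  1  2  3  4  5  6  7
  a  2  1  0  1  2  3  4  5  6
  o  3  2  1  0  1  2  3  4  5
  b  4  3  2  1  1  2  3  4  5
  v  5  4  3  2  2  1  2  3  4
  u  6  5  4  3  3  2  1  2  3
  p  7  6  5  4  4  3  2  1  2
The bottom-right entry gives D[7][8] = 2, so no sequence of fewer than 2 edits works. Backtracking through the table gives one optimal edit sequence (2 edits):
  gaobvup → gaoivup (sub b→i @4)
  gaoivup → gaoivupw (ins w @8)
Edit distance = 2.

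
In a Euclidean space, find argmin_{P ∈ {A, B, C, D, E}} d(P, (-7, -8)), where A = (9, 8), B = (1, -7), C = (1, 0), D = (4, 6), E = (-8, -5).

Distances: d(A) ≈ 22.6274, d(B) ≈ 8.0623, d(C) ≈ 11.3137, d(D) ≈ 17.8045, d(E) ≈ 3.1623. Nearest: E = (-8, -5) with distance 3.1623.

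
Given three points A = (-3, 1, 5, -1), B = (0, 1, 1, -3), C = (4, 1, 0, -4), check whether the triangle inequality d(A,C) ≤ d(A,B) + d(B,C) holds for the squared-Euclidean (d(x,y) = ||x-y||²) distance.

d(A,B) = 3² + 0² + 4² + 2² = 29, d(B,C) = 4² + 0² + 1² + 1² = 18, d(A,C) = 7² + 0² + 5² + 3² = 83.
d(A,C) = 83 > 29 + 18 = 47. Triangle inequality is VIOLATED. (Squared-Euclidean is not a metric — this is a counterexample.)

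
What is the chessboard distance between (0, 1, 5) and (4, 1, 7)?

max(|x_i - y_i|) = max(|0 - 4|, |1 - 1|, |5 - 7|) = max(4, 0, 2) = 4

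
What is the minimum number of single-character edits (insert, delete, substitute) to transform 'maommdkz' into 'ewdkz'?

Let D[i][j] be the edit distance between the first i characters of 'maommdkz' and the first j characters of 'ewdkz', with D[i][0] = i, D[0][j] = j, and D[i][j] = D[i-1][j-1] if the characters match, else 1 + min(D[i-1][j], D[i][j-1], D[i-1][j-1]). Filling the table (rows: prefixes of 'maommdkz', columns: prefixes of 'ewdkz'):
     ε  e  w  d  k  z
  ε  0  1  2  3  4  5
  m  1  1  2  3  4  5
  a  2  2  2  3  4  5
  o  3  3  3  3  4  5
  m  4  4  4  4  4  5
  m  5  5  5  5  5  5
  d  6  6  6  5  6  6
  k  7  7  7  6  5  6
  z  8  8  8  7  6  5
The bottom-right entry gives D[8][5] = 5, so no sequence of fewer than 5 edits works. Backtracking through the table gives one optimal edit sequence (5 edits):
  maommdkz → aommdkz (del m @1)
  aommdkz → ommdkz (del a @1)
  ommdkz → mmdkz (del o @1)
  mmdkz → emdkz (sub m→e @1)
  emdkz → ewdkz (sub m→w @2)
Edit distance = 5.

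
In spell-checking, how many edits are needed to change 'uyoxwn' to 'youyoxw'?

Let D[i][j] be the edit distance between the first i characters of 'uyoxwn' and the first j characters of 'youyoxw', with D[i][0] = i, D[0][j] = j, and D[i][j] = D[i-1][j-1] if the characters match, else 1 + min(D[i-1][j], D[i][j-1], D[i-1][j-1]). Filling the table (rows: prefixes of 'uyoxwn', columns: prefixes of 'youyoxw'):
     ε  y  o  u  y  o  x  w
  ε  0  1  2  3  4  5  6  7
  u  1  1  2  2  3  4  5  6
  y  2  1  2  3  2  3  4  5
  o  3  2  1  2  3  2  3  4
  x  4  3  2  2  3  3  2  3
  w  5  4  3  3  3  4  3  2
  n  6  5  4  4  4  4  4  3
The bottom-right entry gives D[6][7] = 3, so no sequence of fewer than 3 edits works. Backtracking through the table gives one optimal edit sequence (3 edits):
  uyoxwn → yuyoxwn (ins y @1)
  yuyoxwn → youyoxwn (ins o @2)
  youyoxwn → youyoxw (del n @8)
Edit distance = 3.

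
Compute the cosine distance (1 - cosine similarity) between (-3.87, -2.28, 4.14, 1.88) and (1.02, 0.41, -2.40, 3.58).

With u = (-3.87, -2.28, 4.14, 1.88), v = (1.02, 0.41, -2.40, 3.58):
u·v = (-3.87)·1.02 + (-2.28)·0.41 + 4.14·(-2.4) + 1.88·3.58 = (-3.9474) + (-0.9348) + (-9.936) + 6.7304 = -8.0878.
|u| = √((-3.87)² + (-2.28)² + 4.14² + 1.88²) = √(14.9769 + 5.1984 + 17.1396 + 3.5344) = √40.8493, |v| = √(1.02² + 0.41² + (-2.4)² + 3.58²) = √(1.0404 + 0.1681 + 5.76 + 12.8164) = √19.7849.
cos θ = (u·v)/(|u||v|) = -8.0878/(√40.8493·√19.7849) ≈ -0.2845
Cosine distance = 1 - cos θ ≈ 1 - (-0.2845) = 1.2845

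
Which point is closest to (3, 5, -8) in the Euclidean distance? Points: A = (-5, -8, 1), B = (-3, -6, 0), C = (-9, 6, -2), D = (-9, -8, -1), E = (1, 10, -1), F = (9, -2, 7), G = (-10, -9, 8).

Distances: d(A) ≈ 17.72, d(B) ≈ 14.8661, d(C) ≈ 13.4536, d(D) ≈ 19.0263, d(E) ≈ 8.8318, d(F) ≈ 17.6068, d(G) ≈ 24.9199. Nearest: E = (1, 10, -1) with distance 8.8318.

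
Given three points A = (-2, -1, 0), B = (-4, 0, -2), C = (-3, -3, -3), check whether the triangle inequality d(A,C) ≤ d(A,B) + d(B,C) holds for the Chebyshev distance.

d(A,B) = max(2, 1, 2) = 2, d(B,C) = max(1, 3, 1) = 3, d(A,C) = max(1, 2, 3) = 3.
d(A,C) = 3 ≤ 2 + 3 = 5. Triangle inequality is satisfied.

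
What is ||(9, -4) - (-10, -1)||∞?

max(|x_i - y_i|) = max(|9 - (-10)|, |-4 - (-1)|) = max(19, 3) = 19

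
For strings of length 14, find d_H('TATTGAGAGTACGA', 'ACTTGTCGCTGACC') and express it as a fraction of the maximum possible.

Differing positions: 1, 2, 6, 7, 8, 9, 11, 12, 13, 14. Hamming distance = 10. The maximum possible Hamming distance for length-14 strings is 14, so d_H/14 = 10/14 ≈ 0.7143.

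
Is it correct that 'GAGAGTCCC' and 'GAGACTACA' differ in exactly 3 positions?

Differing positions: 5, 7, 9. Hamming distance = 3, so the claim is true.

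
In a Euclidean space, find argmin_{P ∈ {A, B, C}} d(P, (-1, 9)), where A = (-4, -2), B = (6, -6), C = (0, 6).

Distances: d(A) ≈ 11.4018, d(B) ≈ 16.5529, d(C) ≈ 3.1623. Nearest: C = (0, 6) with distance 3.1623.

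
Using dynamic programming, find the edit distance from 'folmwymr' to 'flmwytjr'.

Let D[i][j] be the edit distance between the first i characters of 'folmwymr' and the first j characters of 'flmwytjr', with D[i][0] = i, D[0][j] = j, and D[i][j] = D[i-1][j-1] if the characters match, else 1 + min(D[i-1][j], D[i][j-1], D[i-1][j-1]). Filling the table (rows: prefixes of 'folmwymr', columns: prefixes of 'flmwytjr'):
     ε  f  l  m  w  y  t  j  r
  ε  0  1  2  3  4  5  6  7  8
  f  1  0  1  2  3  4  5  6  7
  o  2  1  1  2  3  4  5  6  7
  l  3  2  1  2  3  4  5  6  7
  m  4  3  2  1  2  3  4  5  6
  w  5  4  3  2  1  2  3  4  5
  y  6  5  4  3  2  1  2  3  4
  m  7  6  5  4  3  2  2  3  4
  r  8  7  6  5  4  3  3  3  3
The bottom-right entry gives D[8][8] = 3, so no sequence of fewer than 3 edits works. Backtracking through the table gives one optimal edit sequence (3 edits):
  folmwymr → flmwymr (del o @2)
  flmwymr → flmwytmr (ins t @6)
  flmwytmr → flmwytjr (sub m→j @7)
Edit distance = 3.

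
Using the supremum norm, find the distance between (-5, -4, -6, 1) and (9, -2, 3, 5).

max(|x_i - y_i|) = max(|-5 - 9|, |-4 - (-2)|, |-6 - 3|, |1 - 5|) = max(14, 2, 9, 4) = 14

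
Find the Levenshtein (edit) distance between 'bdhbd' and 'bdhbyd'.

Let D[i][j] be the edit distance between the first i characters of 'bdhbd' and the first j characters of 'bdhbyd', with D[i][0] = i, D[0][j] = j, and D[i][j] = D[i-1][j-1] if the characters match, else 1 + min(D[i-1][j], D[i][j-1], D[i-1][j-1]). Filling the table (rows: prefixes of 'bdhbd', columns: prefixes of 'bdhbyd'):
     ε  b  d  h  b  y  d
  ε  0  1  2  3  4  5  6
  b  1  0  1  2  3  4  5
  d  2  1  0  1  2  3  4
  h  3  2  1  0  1  2  3
  b  4  3  2  1  0  1  2
  d  5  4  3  2  1  1  1
The bottom-right entry gives D[5][6] = 1, so no sequence of fewer than 1 edit works. Backtracking through the table gives one optimal edit sequence (1 edit):
  bdhbd → bdhbyd (ins y @5)
Edit distance = 1.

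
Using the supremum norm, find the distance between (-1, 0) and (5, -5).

max(|x_i - y_i|) = max(|-1 - 5|, |0 - (-5)|) = max(6, 5) = 6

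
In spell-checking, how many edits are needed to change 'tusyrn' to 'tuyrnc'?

Let D[i][j] be the edit distance between the first i characters of 'tusyrn' and the first j characters of 'tuyrnc', with D[i][0] = i, D[0][j] = j, and D[i][j] = D[i-1][j-1] if the characters match, else 1 + min(D[i-1][j], D[i][j-1], D[i-1][j-1]). Filling the table (rows: prefixes of 'tusyrn', columns: prefixes of 'tuyrnc'):
     ε  t  u  y  r  n  c
  ε  0  1  2  3  4  5  6
  t  1  0  1  2  3  4  5
  u  2  1  0  1  2  3  4
  s  3  2  1  1  2  3  4
  y  4  3  2  1  2  3  4
  r  5  4  3  2  1  2  3
  n  6  5  4  3  2  1  2
The bottom-right entry gives D[6][6] = 2, so no sequence of fewer than 2 edits works. Backtracking through the table gives one optimal edit sequence (2 edits):
  tusyrn → tuyrn (del s @3)
  tuyrn → tuyrnc (ins c @6)
Edit distance = 2.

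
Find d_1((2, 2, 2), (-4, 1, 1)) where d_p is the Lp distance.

Σ|x_i - y_i| = |2 - (-4)| + |2 - 1| + |2 - 1| = 6 + 1 + 1 = 8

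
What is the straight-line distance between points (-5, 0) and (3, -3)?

√(Σ(x_i - y_i)²) = √((-5 - 3)² + (0 - (-3))²)
= √((-8)² + 3²) = √(64 + 9) = √73 ≈ 8.544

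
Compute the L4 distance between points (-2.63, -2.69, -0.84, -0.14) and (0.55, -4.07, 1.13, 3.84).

(Σ|x_i - y_i|^4)^(1/4) = (|-2.63 - 0.55|^4 + |-2.69 - (-4.07)|^4 + |-0.84 - 1.13|^4 + |-0.14 - 3.84|^4)^(1/4)
= (3.18^4 + 1.38^4 + 1.97^4 + 3.98^4)^(1/4) ≈ (102.2606 + 3.6267 + 15.0614 + 250.9183)^(1/4) = (371.867)^(1/4) ≈ 4.3913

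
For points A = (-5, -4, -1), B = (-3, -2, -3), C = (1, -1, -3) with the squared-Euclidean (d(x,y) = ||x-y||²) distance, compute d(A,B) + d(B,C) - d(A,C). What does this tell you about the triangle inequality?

d(A,B) = 2² + 2² + 2² = 12, d(B,C) = 4² + 1² + 0² = 17, d(A,C) = 6² + 3² + 2² = 49.
d(A,B) + d(B,C) - d(A,C) = 12 + 17 - 49 = 29 - 49 = -20. This is < 0, so the triangle inequality FAILS for these points (squared-Euclidean is not a metric).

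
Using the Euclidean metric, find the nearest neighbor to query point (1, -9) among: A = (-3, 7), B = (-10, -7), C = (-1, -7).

Distances: d(A) ≈ 16.4924, d(B) ≈ 11.1803, d(C) ≈ 2.8284. Nearest: C = (-1, -7) with distance 2.8284.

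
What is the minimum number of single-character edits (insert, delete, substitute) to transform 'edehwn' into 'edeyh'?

Let D[i][j] be the edit distance between the first i characters of 'edehwn' and the first j characters of 'edeyh', with D[i][0] = i, D[0][j] = j, and D[i][j] = D[i-1][j-1] if the characters match, else 1 + min(D[i-1][j], D[i][j-1], D[i-1][j-1]). Filling the table (rows: prefixes of 'edehwn', columns: prefixes of 'edeyh'):
     ε  e  d  e  y  h
  ε  0  1  2  3  4  5
  e  1  0  1  2  3  4
  d  2  1  0  1  2  3
  e  3  2  1  0  1  2
  h  4  3  2  1  1  1
  w  5  4  3  2  2  2
  n  6  5  4  3  3  3
The bottom-right entry gives D[6][5] = 3, so no sequence of fewer than 3 edits works. Backtracking through the table gives one optimal edit sequence (3 edits):
  edehwn → edewn (del h @4)
  edewn → edeyn (sub w→y @4)
  edeyn → edeyh (sub n→h @5)
Edit distance = 3.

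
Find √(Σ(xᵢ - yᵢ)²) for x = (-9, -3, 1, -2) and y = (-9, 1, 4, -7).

√(Σ(x_i - y_i)²) = √((-9 - (-9))² + (-3 - 1)² + (1 - 4)² + (-2 - (-7))²)
= √(0² + (-4)² + (-3)² + 5²) = √(0 + 16 + 9 + 25) = √50 ≈ 7.0711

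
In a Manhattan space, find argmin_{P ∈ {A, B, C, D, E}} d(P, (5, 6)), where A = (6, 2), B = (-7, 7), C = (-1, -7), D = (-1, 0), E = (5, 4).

Distances: d(A) = 5, d(B) = 13, d(C) = 19, d(D) = 12, d(E) = 2. Nearest: E = (5, 4) with distance 2.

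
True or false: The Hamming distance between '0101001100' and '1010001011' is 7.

Differing positions: 1, 2, 3, 4, 8, 9, 10. Hamming distance = 7, so the claim is true.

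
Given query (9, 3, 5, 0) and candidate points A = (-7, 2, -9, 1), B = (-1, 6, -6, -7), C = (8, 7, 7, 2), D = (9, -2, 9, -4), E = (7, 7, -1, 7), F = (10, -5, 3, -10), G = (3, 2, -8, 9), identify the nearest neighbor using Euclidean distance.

Distances: d(A) ≈ 21.3073, d(B) ≈ 16.7033, d(C) = 5, d(D) ≈ 7.5498, d(E) ≈ 10.247, d(F) = 13, d(G) ≈ 16.9411. Nearest: C = (8, 7, 7, 2) with distance 5.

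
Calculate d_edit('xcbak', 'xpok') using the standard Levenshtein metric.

Let D[i][j] be the edit distance between the first i characters of 'xcbak' and the first j characters of 'xpok', with D[i][0] = i, D[0][j] = j, and D[i][j] = D[i-1][j-1] if the characters match, else 1 + min(D[i-1][j], D[i][j-1], D[i-1][j-1]). Filling the table (rows: prefixes of 'xcbak', columns: prefixes of 'xpok'):
     ε  x  p  o  k
  ε  0  1  2  3  4
  x  1  0  1  2  3
  c  2  1  1  2  3
  b  3  2  2  2  3
  a  4  3  3  3  3
  k  5  4  4  4  3
The bottom-right entry gives D[5][4] = 3, so no sequence of fewer than 3 edits works. Backtracking through the table gives one optimal edit sequence (3 edits):
  xcbak → xbak (del c @2)
  xbak → xpak (sub b→p @2)
  xpak → xpok (sub a→o @3)
Edit distance = 3.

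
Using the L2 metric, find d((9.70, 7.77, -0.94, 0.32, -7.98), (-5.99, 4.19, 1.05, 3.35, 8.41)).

√(Σ(x_i - y_i)²) = √((9.7 - (-5.99))² + (7.77 - 4.19)² + (-0.94 - 1.05)² + (0.32 - 3.35)² + (-7.98 - 8.41)²)
= √(15.69² + 3.58² + (-1.99)² + (-3.03)² + (-16.39)²) = √(246.1761 + 12.8164 + 3.9601 + 9.1809 + 268.6321) = √540.7656 ≈ 23.2544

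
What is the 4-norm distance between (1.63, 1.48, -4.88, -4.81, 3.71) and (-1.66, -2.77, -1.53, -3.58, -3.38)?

(Σ|x_i - y_i|^4)^(1/4) = (|1.63 - (-1.66)|^4 + |1.48 - (-2.77)|^4 + |-4.88 - (-1.53)|^4 + |-4.81 - (-3.58)|^4 + |3.71 - (-3.38)|^4)^(1/4)
= (3.29^4 + 4.25^4 + 3.35^4 + 1.23^4 + 7.09^4)^(1/4) ≈ (117.1611 + 326.2539 + 125.9445 + 2.2889 + 2526.8819)^(1/4) = (3098.5303)^(1/4) ≈ 7.4609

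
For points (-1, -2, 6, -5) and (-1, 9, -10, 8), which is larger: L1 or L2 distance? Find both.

L1 = |-1 - (-1)| + |-2 - 9| + |6 - (-10)| + |-5 - 8| = 0 + 11 + 16 + 13 = 40
L2 = √(0² + 11² + 16² + 13²) = √546 ≈ 23.3666
L1 ≥ L2 always (equality iff movement is along one axis); L1 > L2 here.
Ratio L1/L2 = 40/√546 ≈ 1.7118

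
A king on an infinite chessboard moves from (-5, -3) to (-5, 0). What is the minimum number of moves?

max(|x_i - y_i|) = max(|-5 - (-5)|, |-3 - 0|) = max(0, 3) = 3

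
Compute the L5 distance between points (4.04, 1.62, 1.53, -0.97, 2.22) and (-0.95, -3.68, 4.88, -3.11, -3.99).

(Σ|x_i - y_i|^5)^(1/5) = (|4.04 - (-0.95)|^5 + |1.62 - (-3.68)|^5 + |1.53 - 4.88|^5 + |-0.97 - (-3.11)|^5 + |2.22 - (-3.99)|^5)^(1/5)
= (4.99^5 + 5.3^5 + 3.35^5 + 2.14^5 + 6.21^5)^(1/5) ≈ (3093.8748 + 4181.9549 + 421.9141 + 44.8817 + 9235.4487)^(1/5) = (16978.0742)^(1/5) ≈ 7.0142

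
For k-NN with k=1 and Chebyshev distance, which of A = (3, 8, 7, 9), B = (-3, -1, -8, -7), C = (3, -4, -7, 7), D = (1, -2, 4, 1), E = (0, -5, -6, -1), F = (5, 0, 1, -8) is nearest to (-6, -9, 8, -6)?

Distances: d(A) = 17, d(B) = 16, d(C) = 15, d(D) = 7, d(E) = 14, d(F) = 11. Nearest: D = (1, -2, 4, 1) with distance 7.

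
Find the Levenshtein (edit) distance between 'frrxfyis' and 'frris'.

Let D[i][j] be the edit distance between the first i characters of 'frrxfyis' and the first j characters of 'frris', with D[i][0] = i, D[0][j] = j, and D[i][j] = D[i-1][j-1] if the characters match, else 1 + min(D[i-1][j], D[i][j-1], D[i-1][j-1]). Filling the table (rows: prefixes of 'frrxfyis', columns: prefixes of 'frris'):
     ε  f  r  r  i  s
  ε  0  1  2  3  4  5
  f  1  0  1  2  3  4
  r  2  1  0  1  2  3
  r  3  2  1  0  1  2
  x  4  3  2  1  1  2
  f  5  4  3  2  2  2
  y  6  5  4  3  3  3
  i  7  6  5  4  3  4
  s  8  7  6  5  4  3
The bottom-right entry gives D[8][5] = 3, so no sequence of fewer than 3 edits works. Backtracking through the table gives one optimal edit sequence (3 edits):
  frrxfyis → frrfyis (del x @4)
  frrfyis → frryis (del f @4)
  frryis → frris (del y @4)
Edit distance = 3.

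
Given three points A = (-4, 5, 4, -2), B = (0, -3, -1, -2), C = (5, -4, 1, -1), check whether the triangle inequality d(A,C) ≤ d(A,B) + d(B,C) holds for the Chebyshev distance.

d(A,B) = max(4, 8, 5, 0) = 8, d(B,C) = max(5, 1, 2, 1) = 5, d(A,C) = max(9, 9, 3, 1) = 9.
d(A,C) = 9 ≤ 8 + 5 = 13. Triangle inequality is satisfied.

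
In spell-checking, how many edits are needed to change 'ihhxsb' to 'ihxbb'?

Let D[i][j] be the edit distance between the first i characters of 'ihhxsb' and the first j characters of 'ihxbb', with D[i][0] = i, D[0][j] = j, and D[i][j] = D[i-1][j-1] if the characters match, else 1 + min(D[i-1][j], D[i][j-1], D[i-1][j-1]). Filling the table (rows: prefixes of 'ihhxsb', columns: prefixes of 'ihxbb'):
     ε  i  h  x  b  b
  ε  0  1  2  3  4  5
  i  1  0  1  2  3  4
  h  2  1  0  1  2  3
  h  3  2  1  1  2  3
  x  4  3  2  1  2  3
  s  5  4  3  2  2  3
  b  6  5  4  3  2  2
The bottom-right entry gives D[6][5] = 2, so no sequence of fewer than 2 edits works. Backtracking through the table gives one optimal edit sequence (2 edits):
  ihhxsb → ihxsb (del h @2)
  ihxsb → ihxbb (sub s→b @4)
Edit distance = 2.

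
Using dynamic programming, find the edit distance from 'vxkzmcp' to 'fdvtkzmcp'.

Let D[i][j] be the edit distance between the first i characters of 'vxkzmcp' and the first j characters of 'fdvtkzmcp', with D[i][0] = i, D[0][j] = j, and D[i][j] = D[i-1][j-1] if the characters match, else 1 + min(D[i-1][j], D[i][j-1], D[i-1][j-1]). Filling the table (rows: prefixes of 'vxkzmcp', columns: prefixes of 'fdvtkzmcp'):
     ε  f  d  v  t  k  z  m  c  p
  ε  0  1  2  3  4  5  6  7  8  9
  v  1  1  2  2  3  4  5  6  7  8
  x  2  2  2  3  3  4  5  6  7  8
  k  3  3  3  3  4  3  4  5  6  7
  z  4  4  4  4  4  4  3  4  5  6
  m  5  5  5  5  5  5  4  3  4  5
  c  6  6  6  6  6  6  5  4  3  4
  p  7  7  7  7  7  7  6  5  4  3
The bottom-right entry gives D[7][9] = 3, so no sequence of fewer than 3 edits works. Backtracking through the table gives one optimal edit sequence (3 edits):
  vxkzmcp → fvxkzmcp (ins f @1)
  fvxkzmcp → fdvxkzmcp (ins d @2)
  fdvxkzmcp → fdvtkzmcp (sub x→t @4)
Edit distance = 3.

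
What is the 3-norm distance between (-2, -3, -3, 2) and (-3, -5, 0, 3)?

(Σ|x_i - y_i|^3)^(1/3) = (|-2 - (-3)|^3 + |-3 - (-5)|^3 + |-3 - 0|^3 + |2 - 3|^3)^(1/3)
= (1^3 + 2^3 + 3^3 + 1^3)^(1/3) = (1 + 8 + 27 + 1)^(1/3) = (37)^(1/3) ≈ 3.3322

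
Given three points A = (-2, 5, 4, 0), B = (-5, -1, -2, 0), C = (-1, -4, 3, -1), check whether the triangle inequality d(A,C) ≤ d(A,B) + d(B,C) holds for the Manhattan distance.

d(A,B) = 3 + 6 + 6 + 0 = 15, d(B,C) = 4 + 3 + 5 + 1 = 13, d(A,C) = 1 + 9 + 1 + 1 = 12.
d(A,C) = 12 ≤ 15 + 13 = 28. Triangle inequality is satisfied.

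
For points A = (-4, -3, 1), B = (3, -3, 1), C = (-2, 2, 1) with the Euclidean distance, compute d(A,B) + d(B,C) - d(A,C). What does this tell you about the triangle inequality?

d(A,B) = √(7² + 0² + 0²) = √49 = 7, d(B,C) = √(5² + 5² + 0²) = √50 ≈ 7.0711, d(A,C) = √(2² + 5² + 0²) = √29 ≈ 5.3852.
d(A,B) + d(B,C) - d(A,C) = 7 + 7.0711 - 5.3852 = 14.0711 - 5.3852 = 8.6859 (to 4 decimal places). This is ≥ 0, so the triangle inequality holds for these points.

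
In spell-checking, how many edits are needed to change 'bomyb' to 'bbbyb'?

Let D[i][j] be the edit distance between the first i characters of 'bomyb' and the first j characters of 'bbbyb', with D[i][0] = i, D[0][j] = j, and D[i][j] = D[i-1][j-1] if the characters match, else 1 + min(D[i-1][j], D[i][j-1], D[i-1][j-1]). Filling the table (rows: prefixes of 'bomyb', columns: prefixes of 'bbbyb'):
     ε  b  b  b  y  b
  ε  0  1  2  3  4  5
  b  1  0  1  2  3  4
  o  2  1  1  2  3  4
  m  3  2  2  2  3  4
  y  4  3  3  3  2  3
  b  5  4  3  3  3  2
The bottom-right entry gives D[5][5] = 2, so no sequence of fewer than 2 edits works. Backtracking through the table gives one optimal edit sequence (2 edits):
  bomyb → bbmyb (sub o→b @2)
  bbmyb → bbbyb (sub m→b @3)
Edit distance = 2.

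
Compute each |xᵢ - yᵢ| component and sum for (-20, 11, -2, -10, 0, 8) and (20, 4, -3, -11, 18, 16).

Σ|x_i - y_i| = |-20 - 20| + |11 - 4| + |-2 - (-3)| + |-10 - (-11)| + |0 - 18| + |8 - 16| = 40 + 7 + 1 + 1 + 18 + 8 = 75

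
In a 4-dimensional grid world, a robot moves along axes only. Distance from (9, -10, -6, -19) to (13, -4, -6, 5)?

Σ|x_i - y_i| = |9 - 13| + |-10 - (-4)| + |-6 - (-6)| + |-19 - 5| = 4 + 6 + 0 + 24 = 34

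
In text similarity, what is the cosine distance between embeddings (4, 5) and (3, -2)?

With u = (4, 5), v = (3, -2):
u·v = 4·3 + 5·(-2) = 12 + (-10) = 2.
|u| = √(4² + 5²) = √41, |v| = √(3² + (-2)²) = √13, so |u||v| = √(41·13) = √533.
cos θ = (u·v)/(|u||v|) = 2/√533 ≈ 0.0866
Cosine distance = 1 - cos θ ≈ 1 - 0.0866 = 0.9134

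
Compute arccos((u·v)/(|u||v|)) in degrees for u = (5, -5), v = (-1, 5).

With u = (5, -5), v = (-1, 5):
u·v = 5·(-1) + (-5)·5 = (-5) + (-25) = -30.
|u| = √(5² + (-5)²) = √50, |v| = √((-1)² + 5²) = √26, so |u||v| = √(50·26) = √1300.
cos θ = (u·v)/(|u||v|) = -30/√1300 ≈ -0.83205
θ = arccos(-0.83205) ≈ 146.31°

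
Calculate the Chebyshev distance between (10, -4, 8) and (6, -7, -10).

max(|x_i - y_i|) = max(|10 - 6|, |-4 - (-7)|, |8 - (-10)|) = max(4, 3, 18) = 18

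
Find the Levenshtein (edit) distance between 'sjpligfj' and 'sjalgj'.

Let D[i][j] be the edit distance between the first i characters of 'sjpligfj' and the first j characters of 'sjalgj', with D[i][0] = i, D[0][j] = j, and D[i][j] = D[i-1][j-1] if the characters match, else 1 + min(D[i-1][j], D[i][j-1], D[i-1][j-1]). Filling the table (rows: prefixes of 'sjpligfj', columns: prefixes of 'sjalgj'):
     ε  s  j  a  l  g  j
  ε  0  1  2  3  4  5  6
  s  1  0  1  2  3  4  5
  j  2  1  0  1  2  3  4
  p  3  2  1  1  2  3  4
  l  4  3  2  2  1  2  3
  i  5  4  3  3  2  2  3
  g  6  5  4  4  3  2  3
  f  7  6  5  5  4  3  3
  j  8  7  6  6  5  4  3
The bottom-right entry gives D[8][6] = 3, so no sequence of fewer than 3 edits works. Backtracking through the table gives one optimal edit sequence (3 edits):
  sjpligfj → sjaligfj (sub p→a @3)
  sjaligfj → sjalgfj (del i @5)
  sjalgfj → sjalgj (del f @6)
Edit distance = 3.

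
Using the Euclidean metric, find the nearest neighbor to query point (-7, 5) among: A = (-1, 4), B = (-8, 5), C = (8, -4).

Distances: d(A) ≈ 6.0828, d(B) = 1, d(C) ≈ 17.4929. Nearest: B = (-8, 5) with distance 1.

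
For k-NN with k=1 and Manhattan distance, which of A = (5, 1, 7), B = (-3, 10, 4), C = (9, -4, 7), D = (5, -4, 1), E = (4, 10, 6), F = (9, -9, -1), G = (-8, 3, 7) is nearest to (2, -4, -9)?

Distances: d(A) = 24, d(B) = 32, d(C) = 23, d(D) = 13, d(E) = 31, d(F) = 20, d(G) = 33. Nearest: D = (5, -4, 1) with distance 13.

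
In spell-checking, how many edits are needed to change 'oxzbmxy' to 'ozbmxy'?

Let D[i][j] be the edit distance between the first i characters of 'oxzbmxy' and the first j characters of 'ozbmxy', with D[i][0] = i, D[0][j] = j, and D[i][j] = D[i-1][j-1] if the characters match, else 1 + min(D[i-1][j], D[i][j-1], D[i-1][j-1]). Filling the table (rows: prefixes of 'oxzbmxy', columns: prefixes of 'ozbmxy'):
     ε  o  z  b  m  x  y
  ε  0  1  2  3  4  5  6
  o  1  0  1  2  3  4  5
  x  2  1  1  2  3  3  4
  z  3  2  1  2  3  4  4
  b  4  3  2  1  2  3  4
  m  5  4  3  2  1  2  3
  x  6  5  4  3  2  1  2
  y  7  6  5  4  3  2  1
The bottom-right entry gives D[7][6] = 1, so no sequence of fewer than 1 edit works. Backtracking through the table gives one optimal edit sequence (1 edit):
  oxzbmxy → ozbmxy (del x @2)
Edit distance = 1.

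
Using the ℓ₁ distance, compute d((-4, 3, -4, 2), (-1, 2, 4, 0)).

Σ|x_i - y_i| = |-4 - (-1)| + |3 - 2| + |-4 - 4| + |2 - 0| = 3 + 1 + 8 + 2 = 14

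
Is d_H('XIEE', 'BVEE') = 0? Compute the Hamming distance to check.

Differing positions: 1, 2. Hamming distance = 2, so the claim that d_H = 0 is false.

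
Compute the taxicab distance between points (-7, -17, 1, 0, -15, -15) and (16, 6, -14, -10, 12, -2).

Σ|x_i - y_i| = |-7 - 16| + |-17 - 6| + |1 - (-14)| + |0 - (-10)| + |-15 - 12| + |-15 - (-2)| = 23 + 23 + 15 + 10 + 27 + 13 = 111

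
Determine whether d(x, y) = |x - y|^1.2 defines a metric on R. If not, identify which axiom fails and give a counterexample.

No. d(x,y) = |x-y|^1.2 fails the triangle inequality since p = 1.2 > 1. Counterexample: x = -1, y = 2, z = 4. d(x,z) = |-1 - 4|^1.2 = 5^1.2 ≈ 6.8986, but d(x,y) + d(y,z) = 3^1.2 + 2^1.2 ≈ 3.7372 + 2.2974 = 6.0346. Since 6.8986 > 6.0346, the triangle inequality is violated.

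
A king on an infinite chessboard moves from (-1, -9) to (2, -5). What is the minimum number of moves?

max(|x_i - y_i|) = max(|-1 - 2|, |-9 - (-5)|) = max(3, 4) = 4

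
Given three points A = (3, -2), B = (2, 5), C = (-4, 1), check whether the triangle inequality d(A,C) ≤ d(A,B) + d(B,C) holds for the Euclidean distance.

d(A,B) = √(1² + 7²) = √50 ≈ 7.0711, d(B,C) = √(6² + 4²) = √52 ≈ 7.2111, d(A,C) = √(7² + 3²) = √58 ≈ 7.6158.
d(A,C) ≈ 7.6158 ≤ 7.0711 + 7.2111 = 14.2822. Triangle inequality is satisfied.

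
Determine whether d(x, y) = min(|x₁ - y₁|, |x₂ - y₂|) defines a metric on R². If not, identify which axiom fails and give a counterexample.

No. d fails identity of indiscernibles: take x = (0, 0) and y = (0, 8). Then d(x,y) = min(|0 - 0|, |0 - 8|) = min(0, 8) = 0, yet x ≠ y.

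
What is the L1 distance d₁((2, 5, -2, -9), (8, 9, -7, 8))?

Σ|x_i - y_i| = |2 - 8| + |5 - 9| + |-2 - (-7)| + |-9 - 8| = 6 + 4 + 5 + 17 = 32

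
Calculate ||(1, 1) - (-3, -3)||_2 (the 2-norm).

(Σ|x_i - y_i|^2)^(1/2) = (|1 - (-3)|^2 + |1 - (-3)|^2)^(1/2)
= (4^2 + 4^2)^(1/2) = (16 + 16)^(1/2) = (32)^(1/2) ≈ 5.6569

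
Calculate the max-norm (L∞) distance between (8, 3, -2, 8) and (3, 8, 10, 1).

max(|x_i - y_i|) = max(|8 - 3|, |3 - 8|, |-2 - 10|, |8 - 1|) = max(5, 5, 12, 7) = 12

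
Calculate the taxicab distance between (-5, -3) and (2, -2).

Σ|x_i - y_i| = |-5 - 2| + |-3 - (-2)| = 7 + 1 = 8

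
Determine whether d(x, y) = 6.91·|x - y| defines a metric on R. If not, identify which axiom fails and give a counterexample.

Yes. Since |x - y| is a metric on R and 6.91 > 0, the positive scalar multiple 6.91·|x - y| is also a metric: scaling by a positive constant preserves non-negativity, identity (d=0 ⟺ |x-y|=0 ⟺ x=y), symmetry, and the triangle inequality.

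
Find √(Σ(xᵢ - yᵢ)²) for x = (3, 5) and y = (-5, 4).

√(Σ(x_i - y_i)²) = √((3 - (-5))² + (5 - 4)²)
= √(8² + 1²) = √(64 + 1) = √65 ≈ 8.0623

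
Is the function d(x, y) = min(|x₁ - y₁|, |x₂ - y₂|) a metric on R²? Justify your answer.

No. d fails identity of indiscernibles: take x = (4, 0) and y = (4, 8). Then d(x,y) = min(|4 - 4|, |0 - 8|) = min(0, 8) = 0, yet x ≠ y.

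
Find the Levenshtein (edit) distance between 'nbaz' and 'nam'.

Let D[i][j] be the edit distance between the first i characters of 'nbaz' and the first j characters of 'nam', with D[i][0] = i, D[0][j] = j, and D[i][j] = D[i-1][j-1] if the characters match, else 1 + min(D[i-1][j], D[i][j-1], D[i-1][j-1]). Filling the table (rows: prefixes of 'nbaz', columns: prefixes of 'nam'):
     ε  n  a  m
  ε  0  1  2  3
  n  1  0  1  2
  b  2  1  1  2
  a  3  2  1  2
  z  4  3  2  2
The bottom-right entry gives D[4][3] = 2, so no sequence of fewer than 2 edits works. Backtracking through the table gives one optimal edit sequence (2 edits):
  nbaz → naz (del b @2)
  naz → nam (sub z→m @3)
Edit distance = 2.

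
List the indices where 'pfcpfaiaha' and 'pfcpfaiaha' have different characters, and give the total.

Differing positions: none. Hamming distance = 0.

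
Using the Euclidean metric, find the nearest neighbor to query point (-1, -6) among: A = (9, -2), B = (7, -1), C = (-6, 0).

Distances: d(A) ≈ 10.7703, d(B) ≈ 9.434, d(C) ≈ 7.8102. Nearest: C = (-6, 0) with distance 7.8102.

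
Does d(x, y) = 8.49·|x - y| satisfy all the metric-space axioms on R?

Yes. Since |x - y| is a metric on R and 8.49 > 0, the positive scalar multiple 8.49·|x - y| is also a metric: scaling by a positive constant preserves non-negativity, identity (d=0 ⟺ |x-y|=0 ⟺ x=y), symmetry, and the triangle inequality.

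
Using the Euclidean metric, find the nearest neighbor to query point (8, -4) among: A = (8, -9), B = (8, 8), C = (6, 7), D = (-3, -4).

Distances: d(A) = 5, d(B) = 12, d(C) ≈ 11.1803, d(D) = 11. Nearest: A = (8, -9) with distance 5.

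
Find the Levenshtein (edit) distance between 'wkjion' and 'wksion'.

Let D[i][j] be the edit distance between the first i characters of 'wkjion' and the first j characters of 'wksion', with D[i][0] = i, D[0][j] = j, and D[i][j] = D[i-1][j-1] if the characters match, else 1 + min(D[i-1][j], D[i][j-1], D[i-1][j-1]). Filling the table (rows: prefixes of 'wkjion', columns: prefixes of 'wksion'):
     ε  w  k  s  i  o  n
  ε  0  1  2  3  4  5  6
  w  1  0  1  2  3  4  5
  k  2  1  0  1  2  3  4
  j  3  2  1  1  2  3  4
  i  4  3  2  2  1  2  3
  o  5  4  3  3  2  1  2
  n  6  5  4  4  3  2  1
The bottom-right entry gives D[6][6] = 1, so no sequence of fewer than 1 edit works. Backtracking through the table gives one optimal edit sequence (1 edit):
  wkjion → wksion (sub j→s @3)
Edit distance = 1.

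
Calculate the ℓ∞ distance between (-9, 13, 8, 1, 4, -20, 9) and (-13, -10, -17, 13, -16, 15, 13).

max(|x_i - y_i|) = max(|-9 - (-13)|, |13 - (-10)|, |8 - (-17)|, |1 - 13|, |4 - (-16)|, |-20 - 15|, |9 - 13|) = max(4, 23, 25, 12, 20, 35, 4) = 35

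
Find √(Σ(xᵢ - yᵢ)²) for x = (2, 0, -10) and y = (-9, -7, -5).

√(Σ(x_i - y_i)²) = √((2 - (-9))² + (0 - (-7))² + (-10 - (-5))²)
= √(11² + 7² + (-5)²) = √(121 + 49 + 25) = √195 ≈ 13.9642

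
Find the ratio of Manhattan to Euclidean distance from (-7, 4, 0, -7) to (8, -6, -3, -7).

L1 = |-7 - 8| + |4 - (-6)| + |0 - (-3)| + |-7 - (-7)| = 15 + 10 + 3 + 0 = 28
L2 = √(15² + 10² + 3² + 0²) = √334 ≈ 18.2757
L1 ≥ L2 always (equality iff movement is along one axis); L1 > L2 here.
Ratio L1/L2 = 28/√334 ≈ 1.5321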